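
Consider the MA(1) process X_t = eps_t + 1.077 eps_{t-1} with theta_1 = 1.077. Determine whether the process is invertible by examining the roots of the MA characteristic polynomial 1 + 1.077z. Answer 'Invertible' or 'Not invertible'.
\text{Not invertible}

The MA(q) characteristic polynomial is P(z) = 1 + 1.077z.
Invertibility requires all roots to lie outside the unit circle, i.e. |z| > 1 for every root.
This is linear in z: 1 + (1.077) z = 0  =>  z = -1/(1.077) = -0.928505,  |z| = 0.928505.
Moduli of all roots: 0.9285.
All moduli strictly greater than 1? No.
Verdict: Not invertible.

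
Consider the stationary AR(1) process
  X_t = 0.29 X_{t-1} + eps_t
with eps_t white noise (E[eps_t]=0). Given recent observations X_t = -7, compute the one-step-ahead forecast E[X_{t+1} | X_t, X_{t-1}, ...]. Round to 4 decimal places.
E[X_{t+1} \mid \mathcal F_t] = -2.0300

For an AR(p) model X_t = c + sum_i phi_i X_{t-i} + eps_t, the
one-step-ahead conditional mean is
  E[X_{t+1} | X_t, ...] = c + sum_i phi_i X_{t+1-i}.
Substitute known values:
  E[X_{t+1} | ...] = (0.29) * (-7)
                   = -2.0300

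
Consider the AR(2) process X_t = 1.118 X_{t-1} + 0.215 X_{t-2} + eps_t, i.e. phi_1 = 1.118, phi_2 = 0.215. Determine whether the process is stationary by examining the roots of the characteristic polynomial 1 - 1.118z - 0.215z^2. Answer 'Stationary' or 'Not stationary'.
\text{Not stationary}

The AR(p) characteristic polynomial is P(z) = 1 - 1.118z - 0.215z^2.
Stationarity requires all roots to lie outside the unit circle, i.e. |z| > 1 for every root.
Set 1 + (-1.118) z + (-0.215) z^2 = 0, i.e. a z^2 + b z + c = 0 with a = -0.215, b = -1.118, c = 1.
Discriminant D = b^2 - 4ac = (-1.118)^2 - 4*(-0.215)*1 = 1.249924 - (-0.86) = 2.109924.
D >= 0, so the roots are real: z = (-b +/- sqrt(D)) / (2a) = (1.118 +/- 1.452558) / (-0.43).
  z_1 = (1.118 + 1.452558) / (-0.43) = -5.978,   |z_1| = 5.978.
  z_2 = (1.118 - 1.452558) / (-0.43) = 0.778,   |z_2| = 0.778.
Moduli of all roots: 5.9780, 0.7780.
All moduli strictly greater than 1? No.
Verdict: Not stationary.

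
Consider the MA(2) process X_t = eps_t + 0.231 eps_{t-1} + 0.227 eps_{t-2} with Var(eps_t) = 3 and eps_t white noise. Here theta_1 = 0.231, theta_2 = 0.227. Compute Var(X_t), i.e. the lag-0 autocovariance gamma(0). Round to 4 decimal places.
\gamma(0) = 3.3147

For an MA(q) process X_t = eps_t + sum_i theta_i eps_{t-i} with
Var(eps_t) = sigma^2, the variance is
  gamma(0) = sigma^2 * (1 + sum_i theta_i^2).
  sum_i theta_i^2 = (0.231)^2 + (0.227)^2 = 0.053361 + 0.051529 = 0.10489.
  gamma(0) = 3 * (1 + 0.10489) = 3 * 1.10489 = 3.31467, which rounds to 3.3147.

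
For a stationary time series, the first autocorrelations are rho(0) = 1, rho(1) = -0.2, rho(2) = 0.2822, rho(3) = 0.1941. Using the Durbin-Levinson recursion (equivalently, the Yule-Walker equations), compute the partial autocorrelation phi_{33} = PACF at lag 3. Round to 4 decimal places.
\phi_{33} = 0.3190

The PACF at lag k is phi_{kk}, the last component of the solution
to the Yule-Walker system G_k phi = r_k where
  (G_k)_{ij} = rho(|i - j|), (r_k)_i = rho(i), i,j = 1..k.
Equivalently, Durbin-Levinson gives phi_{kk} iteratively:
  phi_{11} = rho(1)
  phi_{kk} = [rho(k) - sum_{j=1..k-1} phi_{k-1,j} rho(k-j)]
            / [1 - sum_{j=1..k-1} phi_{k-1,j} rho(j)],
  phi_{k,j} = phi_{k-1,j} - phi_{kk} phi_{k-1,k-j},  j = 1..k-1.
Step k = 1:
  phi_11 = rho(1) = -0.2.
Step k = 2:
  phi_22 = [rho(2) - phi_11 rho(1)] / [1 - phi_11 rho(1)] = [0.2822 - (-0.2)(-0.2)] / [1 - (-0.2)(-0.2)]
         = 0.2422 / 0.96 = 0.252292.
  Update: phi_21 = phi_11 - phi_22 phi_11 = -0.2 - (0.252292)(-0.2) = -0.149542.
Step k = 3:
  phi_33 = [rho(3) - phi_21 rho(2) - phi_22 rho(1)] / [1 - phi_21 rho(1) - phi_22 rho(2)]
    numerator   = 0.1941 - (-0.149542)(0.2822) - (0.252292)(-0.2) = 0.28675899
    denominator = 1 - (-0.149542)(-0.2) - (0.252292)(0.2822) = 0.89889496
  phi_33 = 0.28675899 / 0.89889496 = 0.319.
Therefore phi_{33} = 0.3190.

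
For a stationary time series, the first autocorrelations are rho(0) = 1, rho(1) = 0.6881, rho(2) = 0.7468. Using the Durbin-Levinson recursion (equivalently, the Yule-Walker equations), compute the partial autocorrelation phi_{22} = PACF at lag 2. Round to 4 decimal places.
\phi_{22} = 0.5191

The PACF at lag k is phi_{kk}, the last component of the solution
to the Yule-Walker system G_k phi = r_k where
  (G_k)_{ij} = rho(|i - j|), (r_k)_i = rho(i), i,j = 1..k.
Equivalently, Durbin-Levinson gives phi_{kk} iteratively:
  phi_{11} = rho(1)
  phi_{kk} = [rho(k) - sum_{j=1..k-1} phi_{k-1,j} rho(k-j)]
            / [1 - sum_{j=1..k-1} phi_{k-1,j} rho(j)],
  phi_{k,j} = phi_{k-1,j} - phi_{kk} phi_{k-1,k-j},  j = 1..k-1.
Step k = 1:
  phi_11 = rho(1) = 0.6881.
Step k = 2:
  phi_22 = [rho(2) - phi_11 rho(1)] / [1 - phi_11 rho(1)] = [0.7468 - (0.6881)(0.6881)] / [1 - (0.6881)(0.6881)]
         = 0.27331839 / 0.52651839 = 0.5191.
Therefore phi_{22} = 0.5191.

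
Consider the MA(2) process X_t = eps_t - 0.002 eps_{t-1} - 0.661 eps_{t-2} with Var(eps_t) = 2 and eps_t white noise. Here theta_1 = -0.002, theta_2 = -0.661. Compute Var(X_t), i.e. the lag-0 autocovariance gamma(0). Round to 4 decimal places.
\gamma(0) = 2.8739

For an MA(q) process X_t = eps_t + sum_i theta_i eps_{t-i} with
Var(eps_t) = sigma^2, the variance is
  gamma(0) = sigma^2 * (1 + sum_i theta_i^2).
  sum_i theta_i^2 = (-0.002)^2 + (-0.661)^2 = 0.000004 + 0.436921 = 0.436925.
  gamma(0) = 2 * (1 + 0.436925) = 2 * 1.436925 = 2.87385, which rounds to 2.8739.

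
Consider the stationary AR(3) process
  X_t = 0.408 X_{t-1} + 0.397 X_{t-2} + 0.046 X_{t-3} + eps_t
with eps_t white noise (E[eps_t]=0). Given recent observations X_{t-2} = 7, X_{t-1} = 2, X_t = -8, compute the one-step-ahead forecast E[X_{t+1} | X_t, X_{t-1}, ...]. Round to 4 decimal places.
E[X_{t+1} \mid \mathcal F_t] = -2.1480

For an AR(p) model X_t = c + sum_i phi_i X_{t-i} + eps_t, the
one-step-ahead conditional mean is
  E[X_{t+1} | X_t, ...] = c + sum_i phi_i X_{t+1-i}.
Substitute known values:
  E[X_{t+1} | ...] = (0.408) * (-8) + (0.397) * (2) + (0.046) * (7)
                   = -2.1480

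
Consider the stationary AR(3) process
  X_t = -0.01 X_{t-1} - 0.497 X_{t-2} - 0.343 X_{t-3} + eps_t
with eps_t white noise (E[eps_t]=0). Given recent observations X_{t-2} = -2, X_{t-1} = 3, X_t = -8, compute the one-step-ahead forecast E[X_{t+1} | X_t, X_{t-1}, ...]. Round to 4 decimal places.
E[X_{t+1} \mid \mathcal F_t] = -0.7250

For an AR(p) model X_t = c + sum_i phi_i X_{t-i} + eps_t, the
one-step-ahead conditional mean is
  E[X_{t+1} | X_t, ...] = c + sum_i phi_i X_{t+1-i}.
Substitute known values:
  E[X_{t+1} | ...] = (-0.01) * (-8) + (-0.497) * (3) + (-0.343) * (-2)
                   = -0.7250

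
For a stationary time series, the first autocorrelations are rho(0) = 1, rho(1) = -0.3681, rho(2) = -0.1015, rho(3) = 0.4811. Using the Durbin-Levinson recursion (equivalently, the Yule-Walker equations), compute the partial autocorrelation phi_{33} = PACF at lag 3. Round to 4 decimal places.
\phi_{33} = 0.4160

The PACF at lag k is phi_{kk}, the last component of the solution
to the Yule-Walker system G_k phi = r_k where
  (G_k)_{ij} = rho(|i - j|), (r_k)_i = rho(i), i,j = 1..k.
Equivalently, Durbin-Levinson gives phi_{kk} iteratively:
  phi_{11} = rho(1)
  phi_{kk} = [rho(k) - sum_{j=1..k-1} phi_{k-1,j} rho(k-j)]
            / [1 - sum_{j=1..k-1} phi_{k-1,j} rho(j)],
  phi_{k,j} = phi_{k-1,j} - phi_{kk} phi_{k-1,k-j},  j = 1..k-1.
Step k = 1:
  phi_11 = rho(1) = -0.3681.
Step k = 2:
  phi_22 = [rho(2) - phi_11 rho(1)] / [1 - phi_11 rho(1)] = [-0.1015 - (-0.3681)(-0.3681)] / [1 - (-0.3681)(-0.3681)]
         = -0.23699761 / 0.86450239 = -0.274143.
  Update: phi_21 = phi_11 - phi_22 phi_11 = -0.3681 - (-0.274143)(-0.3681) = -0.469012.
Step k = 3:
  phi_33 = [rho(3) - phi_21 rho(2) - phi_22 rho(1)] / [1 - phi_21 rho(1) - phi_22 rho(2)]
    numerator   = 0.4811 - (-0.469012)(-0.1015) - (-0.274143)(-0.3681) = 0.33258308
    denominator = 1 - (-0.469012)(-0.3681) - (-0.274143)(-0.1015) = 0.79953106
  phi_33 = 0.33258308 / 0.79953106 = 0.416.
Therefore phi_{33} = 0.4160.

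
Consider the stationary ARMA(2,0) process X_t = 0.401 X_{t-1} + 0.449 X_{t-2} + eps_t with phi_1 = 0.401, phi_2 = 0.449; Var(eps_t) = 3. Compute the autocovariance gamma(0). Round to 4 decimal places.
\gamma(0) = 7.9887

Multiply the model equation by X_{t-k} and take expectations. With theta_0 = psi_0 = 1 and psi_j the MA(infinity) weights, this gives
  gamma(k) - sum_i phi_i gamma(k-i) = c_k,
  c_k = sigma^2 * sum_{j=k..q} theta_j psi_{j-k}   (c_k = 0 for k > q),
using gamma(-m) = gamma(m).
Pure AR (q = 0): c_0 = sigma^2 = 3, c_k = 0 for k >= 1.
Equations for k = 0, 1, 2 (AR order 2, c_2 = 0):
  (E0) gamma(0) = phi_1 gamma(1) + phi_2 gamma(2) + c_0
  (E1) gamma(1) = phi_1 gamma(0) + phi_2 gamma(1) + c_1
  (E2) gamma(2) = phi_1 gamma(1) + phi_2 gamma(0)
From (E1): gamma(1) = A gamma(0) + B with
  A = phi_1 / (1 - phi_2) = 0.401 / 0.551 = 0.727768,   B = c_1 / (1 - phi_2) = 0 / 0.551 = 0.
Insert (E2) into (E0): gamma(0) (1 - phi_2^2) = phi_1 (1 + phi_2) gamma(1) + c_0.
  phi_1 (1 + phi_2) = (0.401)(1.449) = 0.581049,   1 - phi_2^2 = 0.798399.
Replace gamma(1) by A gamma(0) + B and collect gamma(0):
  gamma(0) [0.798399 - (0.581049)(0.727768)] = c_0 = 3
  gamma(0) * 0.37553 = 3
  gamma(0) = 3 / 0.37553 = 7.988703.
Therefore gamma(0) = 7.9887 (to 4 decimal places).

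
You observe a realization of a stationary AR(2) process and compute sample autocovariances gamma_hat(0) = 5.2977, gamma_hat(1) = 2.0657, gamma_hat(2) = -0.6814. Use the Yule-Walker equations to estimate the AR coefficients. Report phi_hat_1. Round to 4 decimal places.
\hat\phi_{1} = 0.5190

The Yule-Walker equations for an AR(p) process read, in matrix form,
  Gamma_p phi = r_p,   with   (Gamma_p)_{ij} = gamma(|i - j|),
                       (r_p)_i = gamma(i),   i,j = 1..p.
Substitute the sample gammas (Toeplitz matrix and right-hand side of size 2):
  Gamma_p = [[5.2977, 2.0657], [2.0657, 5.2977]]
  r_p     = [2.0657, -0.6814]
Written out:
  5.2977 phi_1 + 2.0657 phi_2 = 2.0657
  2.0657 phi_1 + 5.2977 phi_2 = -0.6814
Solve by Cramer's rule:
  det = gamma(0)^2 - gamma(1)^2 = (5.2977)^2 - (2.0657)^2 = 28.06562529 - 4.26711649 = 23.7985088
  phi_hat_1 = [gamma(1) gamma(0) - gamma(1) gamma(2)] / det = [(2.0657)(5.2977) - (2.0657)(-0.6814)] / 23.7985088 = 12.35102687 / 23.7985088 = 0.519
  phi_hat_2 = [gamma(0) gamma(2) - gamma(1)^2] / det = [(5.2977)(-0.6814) - (2.0657)^2] / 23.7985088 = -7.87696927 / 23.7985088 = -0.331
So phi_hat = [0.5190, -0.3310].
Therefore phi_hat_1 = 0.5190.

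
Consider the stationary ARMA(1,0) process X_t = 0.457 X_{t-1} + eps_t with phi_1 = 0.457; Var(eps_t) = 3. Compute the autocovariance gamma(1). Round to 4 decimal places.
\gamma(1) = 1.7329

Multiply the model equation by X_{t-k} and take expectations. With theta_0 = psi_0 = 1 and psi_j the MA(infinity) weights, this gives
  gamma(k) - sum_i phi_i gamma(k-i) = c_k,
  c_k = sigma^2 * sum_{j=k..q} theta_j psi_{j-k}   (c_k = 0 for k > q),
using gamma(-m) = gamma(m).
Pure AR (q = 0): c_0 = sigma^2 = 3, c_k = 0 for k >= 1.
Equations for k = 0 and k = 1 (AR order 1):
  gamma(0) = phi_1 gamma(1) + c_0
  gamma(1) = phi_1 gamma(0) + c_1
Substituting the second into the first: gamma(0) (1 - phi_1^2) = c_0 + phi_1 c_1, so
  gamma(0) = c_0 / (1 - phi_1^2) = 3 / (1 - (0.457)^2) = 3 / 0.791151 = 3.791944.
  gamma(1) = phi_1 gamma(0) = (0.457)(3.791944) = 1.732918.
Therefore gamma(1) = 1.7329 (to 4 decimal places).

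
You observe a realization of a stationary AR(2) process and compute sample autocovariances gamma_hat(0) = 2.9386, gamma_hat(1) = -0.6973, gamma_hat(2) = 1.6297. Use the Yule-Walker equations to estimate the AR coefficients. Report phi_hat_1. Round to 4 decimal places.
\hat\phi_{1} = -0.1120

The Yule-Walker equations for an AR(p) process read, in matrix form,
  Gamma_p phi = r_p,   with   (Gamma_p)_{ij} = gamma(|i - j|),
                       (r_p)_i = gamma(i),   i,j = 1..p.
Substitute the sample gammas (Toeplitz matrix and right-hand side of size 2):
  Gamma_p = [[2.9386, -0.6973], [-0.6973, 2.9386]]
  r_p     = [-0.6973, 1.6297]
Written out:
  2.9386 phi_1 - 0.6973 phi_2 = -0.6973
  -0.6973 phi_1 + 2.9386 phi_2 = 1.6297
Solve by Cramer's rule:
  det = gamma(0)^2 - gamma(1)^2 = (2.9386)^2 - (-0.6973)^2 = 8.63536996 - 0.48622729 = 8.14914267
  phi_hat_1 = [gamma(1) gamma(0) - gamma(1) gamma(2)] / det = [(-0.6973)(2.9386) - (-0.6973)(1.6297)] / 8.14914267 = -0.91269597 / 8.14914267 = -0.112
  phi_hat_2 = [gamma(0) gamma(2) - gamma(1)^2] / det = [(2.9386)(1.6297) - (-0.6973)^2] / 8.14914267 = 4.30280913 / 8.14914267 = 0.528
So phi_hat = [-0.1120, 0.5280].
Therefore phi_hat_1 = -0.1120.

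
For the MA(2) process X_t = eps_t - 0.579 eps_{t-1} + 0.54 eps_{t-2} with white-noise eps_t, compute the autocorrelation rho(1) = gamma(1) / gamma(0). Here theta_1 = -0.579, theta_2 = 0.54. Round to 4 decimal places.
\rho(1) = -0.5481

For an MA(q) process with theta_0 = 1, the autocovariance is
  gamma(k) = sigma^2 * sum_{i=0..q-k} theta_i * theta_{i+k},
and rho(k) = gamma(k) / gamma(0). Sigma^2 cancels.
  numerator   = (1)*(-0.579) + (-0.579)*(0.54) = -0.89166.
  denominator = (1)^2 + (-0.579)^2 + (0.54)^2 = 1.626841.
  rho(1) = -0.89166 / 1.626841 = -0.5481.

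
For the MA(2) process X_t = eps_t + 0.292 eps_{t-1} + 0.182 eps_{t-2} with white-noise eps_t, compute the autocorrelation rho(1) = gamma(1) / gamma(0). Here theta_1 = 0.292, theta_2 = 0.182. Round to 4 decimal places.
\rho(1) = 0.3086

For an MA(q) process with theta_0 = 1, the autocovariance is
  gamma(k) = sigma^2 * sum_{i=0..q-k} theta_i * theta_{i+k},
and rho(k) = gamma(k) / gamma(0). Sigma^2 cancels.
  numerator   = (1)*(0.292) + (0.292)*(0.182) = 0.345144.
  denominator = (1)^2 + (0.292)^2 + (0.182)^2 = 1.118388.
  rho(1) = 0.345144 / 1.118388 = 0.3086.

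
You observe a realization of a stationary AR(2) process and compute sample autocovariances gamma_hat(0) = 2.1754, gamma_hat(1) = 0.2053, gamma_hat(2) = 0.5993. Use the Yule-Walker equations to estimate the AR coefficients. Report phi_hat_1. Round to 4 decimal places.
\hat\phi_{1} = 0.0690

The Yule-Walker equations for an AR(p) process read, in matrix form,
  Gamma_p phi = r_p,   with   (Gamma_p)_{ij} = gamma(|i - j|),
                       (r_p)_i = gamma(i),   i,j = 1..p.
Substitute the sample gammas (Toeplitz matrix and right-hand side of size 2):
  Gamma_p = [[2.1754, 0.2053], [0.2053, 2.1754]]
  r_p     = [0.2053, 0.5993]
Written out:
  2.1754 phi_1 + 0.2053 phi_2 = 0.2053
  0.2053 phi_1 + 2.1754 phi_2 = 0.5993
Solve by Cramer's rule:
  det = gamma(0)^2 - gamma(1)^2 = (2.1754)^2 - (0.2053)^2 = 4.73236516 - 0.04214809 = 4.69021707
  phi_hat_1 = [gamma(1) gamma(0) - gamma(1) gamma(2)] / det = [(0.2053)(2.1754) - (0.2053)(0.5993)] / 4.69021707 = 0.32357333 / 4.69021707 = 0.069
  phi_hat_2 = [gamma(0) gamma(2) - gamma(1)^2] / det = [(2.1754)(0.5993) - (0.2053)^2] / 4.69021707 = 1.26156913 / 4.69021707 = 0.269
So phi_hat = [0.0690, 0.2690].
Therefore phi_hat_1 = 0.0690.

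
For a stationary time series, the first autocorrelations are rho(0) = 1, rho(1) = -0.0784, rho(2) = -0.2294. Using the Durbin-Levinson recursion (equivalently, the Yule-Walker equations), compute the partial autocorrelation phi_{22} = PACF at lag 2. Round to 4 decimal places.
\phi_{22} = -0.2370

The PACF at lag k is phi_{kk}, the last component of the solution
to the Yule-Walker system G_k phi = r_k where
  (G_k)_{ij} = rho(|i - j|), (r_k)_i = rho(i), i,j = 1..k.
Equivalently, Durbin-Levinson gives phi_{kk} iteratively:
  phi_{11} = rho(1)
  phi_{kk} = [rho(k) - sum_{j=1..k-1} phi_{k-1,j} rho(k-j)]
            / [1 - sum_{j=1..k-1} phi_{k-1,j} rho(j)],
  phi_{k,j} = phi_{k-1,j} - phi_{kk} phi_{k-1,k-j},  j = 1..k-1.
Step k = 1:
  phi_11 = rho(1) = -0.0784.
Step k = 2:
  phi_22 = [rho(2) - phi_11 rho(1)] / [1 - phi_11 rho(1)] = [-0.2294 - (-0.0784)(-0.0784)] / [1 - (-0.0784)(-0.0784)]
         = -0.23554656 / 0.99385344 = -0.237.
Therefore phi_{22} = -0.2370.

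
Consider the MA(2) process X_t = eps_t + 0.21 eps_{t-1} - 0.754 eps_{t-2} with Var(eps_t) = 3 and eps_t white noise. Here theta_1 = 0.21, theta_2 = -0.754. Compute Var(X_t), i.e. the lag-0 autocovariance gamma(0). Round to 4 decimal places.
\gamma(0) = 4.8378

For an MA(q) process X_t = eps_t + sum_i theta_i eps_{t-i} with
Var(eps_t) = sigma^2, the variance is
  gamma(0) = sigma^2 * (1 + sum_i theta_i^2).
  sum_i theta_i^2 = (0.21)^2 + (-0.754)^2 = 0.0441 + 0.568516 = 0.612616.
  gamma(0) = 3 * (1 + 0.612616) = 3 * 1.612616 = 4.837848, which rounds to 4.8378.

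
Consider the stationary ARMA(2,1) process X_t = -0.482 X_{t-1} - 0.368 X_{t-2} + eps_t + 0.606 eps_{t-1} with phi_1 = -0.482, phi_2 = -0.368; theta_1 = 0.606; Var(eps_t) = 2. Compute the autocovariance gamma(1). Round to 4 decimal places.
\gamma(1) = 0.0110

Multiply the model equation by X_{t-k} and take expectations. With theta_0 = psi_0 = 1 and psi_j the MA(infinity) weights, this gives
  gamma(k) - sum_i phi_i gamma(k-i) = c_k,
  c_k = sigma^2 * sum_{j=k..q} theta_j psi_{j-k}   (c_k = 0 for k > q),
using gamma(-m) = gamma(m).
psi-weights needed (psi_j = theta_j + sum_i phi_i psi_{j-i}):
  psi_1 = theta_1 + phi_1 = 0.606 + (-0.482) = 0.124
Right-hand sides:
  c_0 = sigma^2 (1 + theta_1 psi_1) = 2 * (1 + (0.606)(0.124)) = 2 * 1.075144 = 2.150288
  c_1 = sigma^2 theta_1 = 2 * (0.606) = 1.212
  c_2 = 0
Equations for k = 0, 1, 2 (AR order 2, c_2 = 0):
  (E0) gamma(0) = phi_1 gamma(1) + phi_2 gamma(2) + c_0
  (E1) gamma(1) = phi_1 gamma(0) + phi_2 gamma(1) + c_1
  (E2) gamma(2) = phi_1 gamma(1) + phi_2 gamma(0)
From (E1): gamma(1) = A gamma(0) + B with
  A = phi_1 / (1 - phi_2) = -0.482 / 1.368 = -0.352339,   B = c_1 / (1 - phi_2) = 1.212 / 1.368 = 0.885965.
Insert (E2) into (E0): gamma(0) (1 - phi_2^2) = phi_1 (1 + phi_2) gamma(1) + c_0.
  phi_1 (1 + phi_2) = (-0.482)(0.632) = -0.304624,   1 - phi_2^2 = 0.864576.
Replace gamma(1) by A gamma(0) + B and collect gamma(0):
  gamma(0) [0.864576 - (-0.304624)(-0.352339)] = (-0.304624)(0.885965) + 2.150288
  gamma(0) * 0.757245 = 1.880402
  gamma(0) = 1.880402 / 0.757245 = 2.483214.
  gamma(1) = A gamma(0) + B = (-0.352339)(2.483214) + (0.885965) = 0.011031.
Therefore gamma(1) = 0.0110 (to 4 decimal places).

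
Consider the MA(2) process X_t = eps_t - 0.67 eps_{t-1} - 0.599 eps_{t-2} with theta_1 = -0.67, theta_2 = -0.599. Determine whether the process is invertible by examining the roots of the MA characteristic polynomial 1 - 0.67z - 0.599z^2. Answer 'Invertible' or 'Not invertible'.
\text{Not invertible}

The MA(q) characteristic polynomial is P(z) = 1 - 0.67z - 0.599z^2.
Invertibility requires all roots to lie outside the unit circle, i.e. |z| > 1 for every root.
Set 1 + (-0.67) z + (-0.599) z^2 = 0, i.e. a z^2 + b z + c = 0 with a = -0.599, b = -0.67, c = 1.
Discriminant D = b^2 - 4ac = (-0.67)^2 - 4*(-0.599)*1 = 0.4489 - (-2.396) = 2.8449.
D >= 0, so the roots are real: z = (-b +/- sqrt(D)) / (2a) = (0.67 +/- 1.686683) / (-1.198).
  z_1 = (0.67 + 1.686683) / (-1.198) = -1.9672,   |z_1| = 1.9672.
  z_2 = (0.67 - 1.686683) / (-1.198) = 0.8487,   |z_2| = 0.8487.
Moduli of all roots: 1.9672, 0.8487.
All moduli strictly greater than 1? No.
Verdict: Not invertible.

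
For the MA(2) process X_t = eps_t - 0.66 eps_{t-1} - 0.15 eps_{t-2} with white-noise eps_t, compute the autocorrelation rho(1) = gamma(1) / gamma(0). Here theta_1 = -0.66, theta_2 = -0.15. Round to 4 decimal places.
\rho(1) = -0.3847

For an MA(q) process with theta_0 = 1, the autocovariance is
  gamma(k) = sigma^2 * sum_{i=0..q-k} theta_i * theta_{i+k},
and rho(k) = gamma(k) / gamma(0). Sigma^2 cancels.
  numerator   = (1)*(-0.66) + (-0.66)*(-0.15) = -0.561.
  denominator = (1)^2 + (-0.66)^2 + (-0.15)^2 = 1.4581.
  rho(1) = -0.561 / 1.4581 = -0.3847.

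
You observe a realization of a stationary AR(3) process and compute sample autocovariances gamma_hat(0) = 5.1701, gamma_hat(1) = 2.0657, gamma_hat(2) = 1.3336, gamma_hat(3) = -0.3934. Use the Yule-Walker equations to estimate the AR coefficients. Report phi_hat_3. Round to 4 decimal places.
\hat\phi_{3} = -0.2580

The Yule-Walker equations for an AR(p) process read, in matrix form,
  Gamma_p phi = r_p,   with   (Gamma_p)_{ij} = gamma(|i - j|),
                       (r_p)_i = gamma(i),   i,j = 1..p.
Substitute the sample gammas (Toeplitz matrix and right-hand side of size 3):
  Gamma_p = [[5.1701, 2.0657, 1.3336], [2.0657, 5.1701, 2.0657], [1.3336, 2.0657, 5.1701]]
  r_p     = [2.0657, 1.3336, -0.3934]
Written out (R1..R3):
  (R1) 5.1701 phi_1 + 2.0657 phi_2 + 1.3336 phi_3 = 2.0657
  (R2) 2.0657 phi_1 + 5.1701 phi_2 + 2.0657 phi_3 = 1.3336
  (R3) 1.3336 phi_1 + 2.0657 phi_2 + 5.1701 phi_3 = -0.3934
Gaussian elimination:
  R2 <- R2 - (2.0657/5.1701) R1 = R2 - (0.399547) R1:  4.344755 phi_2 + 1.532864 phi_3 = 0.508255
  R3 <- R3 - (1.3336/5.1701) R1 = R3 - (0.257945) R1:  1.532864 phi_2 + 4.826105 phi_3 = -0.926236
  R3 <- R3 - (1.532864/4.344755) R2 = R3 - (0.352808) R2:  4.285299 phi_3 = -1.105553
Back-substitution:
  phi_hat_3 = -1.105553 / 4.285299 = -0.257987
  phi_hat_2 = (0.508255 - (1.532864)(-0.257987)) / 4.344755 = 0.208001
  phi_hat_1 = (2.0657 - (2.0657)(0.208001) - (1.3336)(-0.257987)) / 5.1701 = 0.382988
So phi_hat = [0.3830, 0.2080, -0.2580].
Therefore phi_hat_3 = -0.2580.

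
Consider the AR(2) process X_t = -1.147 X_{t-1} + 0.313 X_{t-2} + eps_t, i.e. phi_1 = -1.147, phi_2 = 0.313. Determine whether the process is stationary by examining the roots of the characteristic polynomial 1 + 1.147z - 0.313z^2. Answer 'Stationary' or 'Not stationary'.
\text{Not stationary}

The AR(p) characteristic polynomial is P(z) = 1 + 1.147z - 0.313z^2.
Stationarity requires all roots to lie outside the unit circle, i.e. |z| > 1 for every root.
Set 1 + (1.147) z + (-0.313) z^2 = 0, i.e. a z^2 + b z + c = 0 with a = -0.313, b = 1.147, c = 1.
Discriminant D = b^2 - 4ac = (1.147)^2 - 4*(-0.313)*1 = 1.315609 - (-1.252) = 2.567609.
D >= 0, so the roots are real: z = (-b +/- sqrt(D)) / (2a) = (-1.147 +/- 1.602376) / (-0.626).
  z_1 = (-1.147 + 1.602376) / (-0.626) = -0.7274,   |z_1| = 0.7274.
  z_2 = (-1.147 - 1.602376) / (-0.626) = 4.392,   |z_2| = 4.392.
Moduli of all roots: 0.7274, 4.3920.
All moduli strictly greater than 1? No.
Verdict: Not stationary.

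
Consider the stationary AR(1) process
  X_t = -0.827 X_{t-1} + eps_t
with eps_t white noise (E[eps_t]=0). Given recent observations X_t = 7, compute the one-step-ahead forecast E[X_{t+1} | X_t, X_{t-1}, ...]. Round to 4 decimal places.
E[X_{t+1} \mid \mathcal F_t] = -5.7890

For an AR(p) model X_t = c + sum_i phi_i X_{t-i} + eps_t, the
one-step-ahead conditional mean is
  E[X_{t+1} | X_t, ...] = c + sum_i phi_i X_{t+1-i}.
Substitute known values:
  E[X_{t+1} | ...] = (-0.827) * (7)
                   = -5.7890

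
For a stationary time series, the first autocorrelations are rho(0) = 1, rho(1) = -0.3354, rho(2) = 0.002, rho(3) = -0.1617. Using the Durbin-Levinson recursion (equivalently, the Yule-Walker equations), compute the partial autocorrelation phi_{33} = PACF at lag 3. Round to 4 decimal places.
\phi_{33} = -0.2320

The PACF at lag k is phi_{kk}, the last component of the solution
to the Yule-Walker system G_k phi = r_k where
  (G_k)_{ij} = rho(|i - j|), (r_k)_i = rho(i), i,j = 1..k.
Equivalently, Durbin-Levinson gives phi_{kk} iteratively:
  phi_{11} = rho(1)
  phi_{kk} = [rho(k) - sum_{j=1..k-1} phi_{k-1,j} rho(k-j)]
            / [1 - sum_{j=1..k-1} phi_{k-1,j} rho(j)],
  phi_{k,j} = phi_{k-1,j} - phi_{kk} phi_{k-1,k-j},  j = 1..k-1.
Step k = 1:
  phi_11 = rho(1) = -0.3354.
Step k = 2:
  phi_22 = [rho(2) - phi_11 rho(1)] / [1 - phi_11 rho(1)] = [0.002 - (-0.3354)(-0.3354)] / [1 - (-0.3354)(-0.3354)]
         = -0.11049316 / 0.88750684 = -0.124498.
  Update: phi_21 = phi_11 - phi_22 phi_11 = -0.3354 - (-0.124498)(-0.3354) = -0.377157.
Step k = 3:
  phi_33 = [rho(3) - phi_21 rho(2) - phi_22 rho(1)] / [1 - phi_21 rho(1) - phi_22 rho(2)]
    numerator   = -0.1617 - (-0.377157)(0.002) - (-0.124498)(-0.3354) = -0.20270244
    denominator = 1 - (-0.377157)(-0.3354) - (-0.124498)(0.002) = 0.87375062
  phi_33 = -0.20270244 / 0.87375062 = -0.232.
Therefore phi_{33} = -0.2320.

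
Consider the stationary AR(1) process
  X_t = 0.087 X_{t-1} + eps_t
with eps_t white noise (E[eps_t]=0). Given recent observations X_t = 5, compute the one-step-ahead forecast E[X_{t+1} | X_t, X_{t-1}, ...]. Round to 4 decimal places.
E[X_{t+1} \mid \mathcal F_t] = 0.4350

For an AR(p) model X_t = c + sum_i phi_i X_{t-i} + eps_t, the
one-step-ahead conditional mean is
  E[X_{t+1} | X_t, ...] = c + sum_i phi_i X_{t+1-i}.
Substitute known values:
  E[X_{t+1} | ...] = (0.087) * (5)
                   = 0.4350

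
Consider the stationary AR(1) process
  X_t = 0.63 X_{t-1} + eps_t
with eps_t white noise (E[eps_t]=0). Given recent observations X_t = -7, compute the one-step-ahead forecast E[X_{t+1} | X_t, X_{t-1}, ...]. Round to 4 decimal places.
E[X_{t+1} \mid \mathcal F_t] = -4.4100

For an AR(p) model X_t = c + sum_i phi_i X_{t-i} + eps_t, the
one-step-ahead conditional mean is
  E[X_{t+1} | X_t, ...] = c + sum_i phi_i X_{t+1-i}.
Substitute known values:
  E[X_{t+1} | ...] = (0.63) * (-7)
                   = -4.4100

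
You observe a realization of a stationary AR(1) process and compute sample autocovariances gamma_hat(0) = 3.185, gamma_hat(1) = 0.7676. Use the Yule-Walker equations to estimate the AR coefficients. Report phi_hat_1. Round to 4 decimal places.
\hat\phi_{1} = 0.2410

The Yule-Walker equations for an AR(p) process read, in matrix form,
  Gamma_p phi = r_p,   with   (Gamma_p)_{ij} = gamma(|i - j|),
                       (r_p)_i = gamma(i),   i,j = 1..p.
Substitute the sample gammas (Toeplitz matrix and right-hand side of size 1):
  Gamma_p = [[3.185]]
  r_p     = [0.7676]
With p = 1 this is the single equation gamma(0) phi_1 = gamma(1):
  phi_hat_1 = gamma(1) / gamma(0) = 0.7676 / 3.185 = 0.2410.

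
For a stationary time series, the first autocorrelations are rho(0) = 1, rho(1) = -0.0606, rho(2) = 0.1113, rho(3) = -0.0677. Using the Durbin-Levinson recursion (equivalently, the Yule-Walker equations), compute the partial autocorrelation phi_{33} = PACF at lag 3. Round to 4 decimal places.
\phi_{33} = -0.0560

The PACF at lag k is phi_{kk}, the last component of the solution
to the Yule-Walker system G_k phi = r_k where
  (G_k)_{ij} = rho(|i - j|), (r_k)_i = rho(i), i,j = 1..k.
Equivalently, Durbin-Levinson gives phi_{kk} iteratively:
  phi_{11} = rho(1)
  phi_{kk} = [rho(k) - sum_{j=1..k-1} phi_{k-1,j} rho(k-j)]
            / [1 - sum_{j=1..k-1} phi_{k-1,j} rho(j)],
  phi_{k,j} = phi_{k-1,j} - phi_{kk} phi_{k-1,k-j},  j = 1..k-1.
Step k = 1:
  phi_11 = rho(1) = -0.0606.
Step k = 2:
  phi_22 = [rho(2) - phi_11 rho(1)] / [1 - phi_11 rho(1)] = [0.1113 - (-0.0606)(-0.0606)] / [1 - (-0.0606)(-0.0606)]
         = 0.10762764 / 0.99632764 = 0.108024.
  Update: phi_21 = phi_11 - phi_22 phi_11 = -0.0606 - (0.108024)(-0.0606) = -0.054054.
Step k = 3:
  phi_33 = [rho(3) - phi_21 rho(2) - phi_22 rho(1)] / [1 - phi_21 rho(1) - phi_22 rho(2)]
    numerator   = -0.0677 - (-0.054054)(0.1113) - (0.108024)(-0.0606) = -0.05513755
    denominator = 1 - (-0.054054)(-0.0606) - (0.108024)(0.1113) = 0.98470123
  phi_33 = -0.05513755 / 0.98470123 = -0.056.
Therefore phi_{33} = -0.0560.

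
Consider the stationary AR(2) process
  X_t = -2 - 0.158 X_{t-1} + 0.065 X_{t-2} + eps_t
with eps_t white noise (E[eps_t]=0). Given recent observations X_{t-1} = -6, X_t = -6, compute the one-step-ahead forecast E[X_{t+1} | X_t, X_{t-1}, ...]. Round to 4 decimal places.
E[X_{t+1} \mid \mathcal F_t] = -1.4420

For an AR(p) model X_t = c + sum_i phi_i X_{t-i} + eps_t, the
one-step-ahead conditional mean is
  E[X_{t+1} | X_t, ...] = c + sum_i phi_i X_{t+1-i}.
Substitute known values:
  E[X_{t+1} | ...] = -2 + (-0.158) * (-6) + (0.065) * (-6)
                   = -1.4420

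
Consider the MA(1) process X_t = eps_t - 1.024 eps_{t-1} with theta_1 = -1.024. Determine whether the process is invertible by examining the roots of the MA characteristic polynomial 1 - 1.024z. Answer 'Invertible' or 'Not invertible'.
\text{Not invertible}

The MA(q) characteristic polynomial is P(z) = 1 - 1.024z.
Invertibility requires all roots to lie outside the unit circle, i.e. |z| > 1 for every root.
This is linear in z: 1 + (-1.024) z = 0  =>  z = -1/(-1.024) = 0.976562,  |z| = 0.976562.
Moduli of all roots: 0.9766.
All moduli strictly greater than 1? No.
Verdict: Not invertible.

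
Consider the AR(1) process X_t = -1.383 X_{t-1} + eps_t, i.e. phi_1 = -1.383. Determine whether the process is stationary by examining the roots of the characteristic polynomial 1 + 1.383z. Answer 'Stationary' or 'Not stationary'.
\text{Not stationary}

The AR(p) characteristic polynomial is P(z) = 1 + 1.383z.
Stationarity requires all roots to lie outside the unit circle, i.e. |z| > 1 for every root.
This is linear in z: 1 + (1.383) z = 0  =>  z = -1/(1.383) = -0.723066,  |z| = 0.723066.
Moduli of all roots: 0.7231.
All moduli strictly greater than 1? No.
Verdict: Not stationary.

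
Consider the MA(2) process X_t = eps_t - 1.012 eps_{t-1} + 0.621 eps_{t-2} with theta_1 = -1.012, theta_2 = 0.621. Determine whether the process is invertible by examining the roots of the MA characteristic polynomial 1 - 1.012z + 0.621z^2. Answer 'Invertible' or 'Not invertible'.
\text{Invertible}

The MA(q) characteristic polynomial is P(z) = 1 - 1.012z + 0.621z^2.
Invertibility requires all roots to lie outside the unit circle, i.e. |z| > 1 for every root.
Set 1 + (-1.012) z + (0.621) z^2 = 0, i.e. a z^2 + b z + c = 0 with a = 0.621, b = -1.012, c = 1.
Discriminant D = b^2 - 4ac = (-1.012)^2 - 4*(0.621)*1 = 1.024144 - (2.484) = -1.459856.
D < 0, so the roots are the complex-conjugate pair z = (-b +/- i sqrt(-D)) / (2a) = 0.8148 +/- 0.9728i.
For a conjugate pair |z|^2 = z * conj(z) = (product of roots) = c/a = 1/(0.621) = 1.610306, so |z| = sqrt(1.610306) = 1.269 for both roots.
Moduli of all roots: 1.2690, 1.2690.
All moduli strictly greater than 1? Yes.
Verdict: Invertible.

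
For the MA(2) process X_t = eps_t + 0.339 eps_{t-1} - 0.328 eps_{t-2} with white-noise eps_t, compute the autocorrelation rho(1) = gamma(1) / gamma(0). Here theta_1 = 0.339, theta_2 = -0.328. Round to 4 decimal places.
\rho(1) = 0.1863

For an MA(q) process with theta_0 = 1, the autocovariance is
  gamma(k) = sigma^2 * sum_{i=0..q-k} theta_i * theta_{i+k},
and rho(k) = gamma(k) / gamma(0). Sigma^2 cancels.
  numerator   = (1)*(0.339) + (0.339)*(-0.328) = 0.227808.
  denominator = (1)^2 + (0.339)^2 + (-0.328)^2 = 1.222505.
  rho(1) = 0.227808 / 1.222505 = 0.1863.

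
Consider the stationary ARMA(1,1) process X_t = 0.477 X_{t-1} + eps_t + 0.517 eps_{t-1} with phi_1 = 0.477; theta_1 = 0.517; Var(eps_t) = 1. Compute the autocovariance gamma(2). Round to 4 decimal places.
\gamma(2) = 0.7652

Multiply the model equation by X_{t-k} and take expectations. With theta_0 = psi_0 = 1 and psi_j the MA(infinity) weights, this gives
  gamma(k) - sum_i phi_i gamma(k-i) = c_k,
  c_k = sigma^2 * sum_{j=k..q} theta_j psi_{j-k}   (c_k = 0 for k > q),
using gamma(-m) = gamma(m).
psi-weights needed (psi_j = theta_j + sum_i phi_i psi_{j-i}):
  psi_1 = theta_1 + phi_1 = 0.517 + (0.477) = 0.994
Right-hand sides:
  c_0 = sigma^2 (1 + theta_1 psi_1) = 1 * (1 + (0.517)(0.994)) = 1 * 1.513898 = 1.513898
  c_1 = sigma^2 theta_1 = 1 * (0.517) = 0.517
  c_2 = 0
Equations for k = 0 and k = 1 (AR order 1):
  gamma(0) = phi_1 gamma(1) + c_0
  gamma(1) = phi_1 gamma(0) + c_1
Substituting the second into the first: gamma(0) (1 - phi_1^2) = c_0 + phi_1 c_1, so
  gamma(0) = (c_0 + phi_1 c_1) / (1 - phi_1^2) = (1.513898 + (0.477)(0.517)) / (1 - (0.477)^2) = 1.760507 / 0.772471 = 2.279059.
  gamma(1) = phi_1 gamma(0) + c_1 = (0.477)(2.279059) + (0.517) = 1.604111.
For k = 2 (> q): gamma(2) = phi_1 gamma(1) = (0.477)(1.604111) = 0.765161.
Therefore gamma(2) = 0.7652 (to 4 decimal places).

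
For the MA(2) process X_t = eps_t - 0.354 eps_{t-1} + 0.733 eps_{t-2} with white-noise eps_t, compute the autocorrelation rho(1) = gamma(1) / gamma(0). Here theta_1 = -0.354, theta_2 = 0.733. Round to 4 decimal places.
\rho(1) = -0.3690

For an MA(q) process with theta_0 = 1, the autocovariance is
  gamma(k) = sigma^2 * sum_{i=0..q-k} theta_i * theta_{i+k},
and rho(k) = gamma(k) / gamma(0). Sigma^2 cancels.
  numerator   = (1)*(-0.354) + (-0.354)*(0.733) = -0.613482.
  denominator = (1)^2 + (-0.354)^2 + (0.733)^2 = 1.662605.
  rho(1) = -0.613482 / 1.662605 = -0.3690.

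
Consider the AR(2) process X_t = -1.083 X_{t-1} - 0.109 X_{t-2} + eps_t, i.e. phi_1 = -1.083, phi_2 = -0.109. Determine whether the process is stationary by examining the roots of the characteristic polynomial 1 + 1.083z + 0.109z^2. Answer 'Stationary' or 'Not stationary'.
\text{Stationary}

The AR(p) characteristic polynomial is P(z) = 1 + 1.083z + 0.109z^2.
Stationarity requires all roots to lie outside the unit circle, i.e. |z| > 1 for every root.
Set 1 + (1.083) z + (0.109) z^2 = 0, i.e. a z^2 + b z + c = 0 with a = 0.109, b = 1.083, c = 1.
Discriminant D = b^2 - 4ac = (1.083)^2 - 4*(0.109)*1 = 1.172889 - (0.436) = 0.736889.
D >= 0, so the roots are real: z = (-b +/- sqrt(D)) / (2a) = (-1.083 +/- 0.858422) / (0.218).
  z_1 = (-1.083 + 0.858422) / (0.218) = -1.0302,   |z_1| = 1.0302.
  z_2 = (-1.083 - 0.858422) / (0.218) = -8.9056,   |z_2| = 8.9056.
Moduli of all roots: 1.0302, 8.9056.
All moduli strictly greater than 1? Yes.
Verdict: Stationary.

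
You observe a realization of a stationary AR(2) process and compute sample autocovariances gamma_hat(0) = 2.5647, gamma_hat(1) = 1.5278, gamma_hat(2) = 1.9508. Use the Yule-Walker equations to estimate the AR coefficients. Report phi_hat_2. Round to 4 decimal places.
\hat\phi_{2} = 0.6290

The Yule-Walker equations for an AR(p) process read, in matrix form,
  Gamma_p phi = r_p,   with   (Gamma_p)_{ij} = gamma(|i - j|),
                       (r_p)_i = gamma(i),   i,j = 1..p.
Substitute the sample gammas (Toeplitz matrix and right-hand side of size 2):
  Gamma_p = [[2.5647, 1.5278], [1.5278, 2.5647]]
  r_p     = [1.5278, 1.9508]
Written out:
  2.5647 phi_1 + 1.5278 phi_2 = 1.5278
  1.5278 phi_1 + 2.5647 phi_2 = 1.9508
Solve by Cramer's rule:
  det = gamma(0)^2 - gamma(1)^2 = (2.5647)^2 - (1.5278)^2 = 6.57768609 - 2.33417284 = 4.24351325
  phi_hat_1 = [gamma(1) gamma(0) - gamma(1) gamma(2)] / det = [(1.5278)(2.5647) - (1.5278)(1.9508)] / 4.24351325 = 0.93791642 / 4.24351325 = 0.221
  phi_hat_2 = [gamma(0) gamma(2) - gamma(1)^2] / det = [(2.5647)(1.9508) - (1.5278)^2] / 4.24351325 = 2.66904392 / 4.24351325 = 0.629
So phi_hat = [0.2210, 0.6290].
Therefore phi_hat_2 = 0.6290.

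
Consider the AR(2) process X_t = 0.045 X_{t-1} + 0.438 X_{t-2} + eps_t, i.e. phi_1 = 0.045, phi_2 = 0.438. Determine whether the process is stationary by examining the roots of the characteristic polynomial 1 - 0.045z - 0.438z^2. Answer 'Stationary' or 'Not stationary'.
\text{Stationary}

The AR(p) characteristic polynomial is P(z) = 1 - 0.045z - 0.438z^2.
Stationarity requires all roots to lie outside the unit circle, i.e. |z| > 1 for every root.
Set 1 + (-0.045) z + (-0.438) z^2 = 0, i.e. a z^2 + b z + c = 0 with a = -0.438, b = -0.045, c = 1.
Discriminant D = b^2 - 4ac = (-0.045)^2 - 4*(-0.438)*1 = 0.002025 - (-1.752) = 1.754025.
D >= 0, so the roots are real: z = (-b +/- sqrt(D)) / (2a) = (0.045 +/- 1.324396) / (-0.876).
  z_1 = (0.045 + 1.324396) / (-0.876) = -1.5632,   |z_1| = 1.5632.
  z_2 = (0.045 - 1.324396) / (-0.876) = 1.4605,   |z_2| = 1.4605.
Moduli of all roots: 1.5632, 1.4605.
All moduli strictly greater than 1? Yes.
Verdict: Stationary.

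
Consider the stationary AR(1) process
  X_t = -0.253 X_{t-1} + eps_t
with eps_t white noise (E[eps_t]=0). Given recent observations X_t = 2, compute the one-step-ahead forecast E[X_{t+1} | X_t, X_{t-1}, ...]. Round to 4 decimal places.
E[X_{t+1} \mid \mathcal F_t] = -0.5060

For an AR(p) model X_t = c + sum_i phi_i X_{t-i} + eps_t, the
one-step-ahead conditional mean is
  E[X_{t+1} | X_t, ...] = c + sum_i phi_i X_{t+1-i}.
Substitute known values:
  E[X_{t+1} | ...] = (-0.253) * (2)
                   = -0.5060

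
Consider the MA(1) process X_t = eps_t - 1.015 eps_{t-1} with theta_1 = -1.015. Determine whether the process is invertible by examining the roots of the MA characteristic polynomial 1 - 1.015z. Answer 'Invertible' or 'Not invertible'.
\text{Not invertible}

The MA(q) characteristic polynomial is P(z) = 1 - 1.015z.
Invertibility requires all roots to lie outside the unit circle, i.e. |z| > 1 for every root.
This is linear in z: 1 + (-1.015) z = 0  =>  z = -1/(-1.015) = 0.985222,  |z| = 0.985222.
Moduli of all roots: 0.9852.
All moduli strictly greater than 1? No.
Verdict: Not invertible.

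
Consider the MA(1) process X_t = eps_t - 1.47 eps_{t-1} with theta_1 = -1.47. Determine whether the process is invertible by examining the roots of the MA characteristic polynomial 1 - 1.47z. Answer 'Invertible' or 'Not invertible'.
\text{Not invertible}

The MA(q) characteristic polynomial is P(z) = 1 - 1.47z.
Invertibility requires all roots to lie outside the unit circle, i.e. |z| > 1 for every root.
This is linear in z: 1 + (-1.47) z = 0  =>  z = -1/(-1.47) = 0.680272,  |z| = 0.680272.
Moduli of all roots: 0.6803.
All moduli strictly greater than 1? No.
Verdict: Not invertible.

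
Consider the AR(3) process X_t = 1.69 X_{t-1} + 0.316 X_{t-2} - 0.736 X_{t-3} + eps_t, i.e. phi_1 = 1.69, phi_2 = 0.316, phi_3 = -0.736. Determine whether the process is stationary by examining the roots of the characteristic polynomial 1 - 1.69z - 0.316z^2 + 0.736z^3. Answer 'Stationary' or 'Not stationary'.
\text{Not stationary}

The AR(p) characteristic polynomial is P(z) = 1 - 1.69z - 0.316z^2 + 0.736z^3.
Stationarity requires all roots to lie outside the unit circle, i.e. |z| > 1 for every root.
Degree 3: look for a simple real root z0 first, then factor out (1 - z/z0) and solve the remaining quadratic.
Testing z0 = 0.625: P(0.625) = 1 + (-1.69)(0.625) + (-0.316)(0.625)^2 + (0.736)(0.625)^3
  = 1 + (-1.05625) + (-0.123438) + (0.179688) = 0.  So z_0 = 0.625 is a root, |z_0| = 0.625.
Divide out the factor (1 - 1.6 z) = (1 - z/z0) (since 1/z0 = 1.6):
  P(z) = (1 - 1.6 z)(1 + (-0.09) z + (-0.46) z^2)
  [check: z-coef -0.09 - (1.6) = -1.69; z^2-coef -0.46 - (1.6)(-0.09) = -0.316; z^3-coef -(1.6)(-0.46) = 0.736.]
Remaining roots from the quadratic factor 1 + (-0.09) z + (-0.46) z^2:
  Set 1 + (-0.09) z + (-0.46) z^2 = 0, i.e. a z^2 + b z + c = 0 with a = -0.46, b = -0.09, c = 1.
  Discriminant D = b^2 - 4ac = (-0.09)^2 - 4*(-0.46)*1 = 0.0081 - (-1.84) = 1.8481.
  D >= 0, so the roots are real: z = (-b +/- sqrt(D)) / (2a) = (0.09 +/- 1.359448) / (-0.92).
    z_1 = (0.09 + 1.359448) / (-0.92) = -1.5755,   |z_1| = 1.5755.
    z_2 = (0.09 - 1.359448) / (-0.92) = 1.3798,   |z_2| = 1.3798.
Moduli of all roots: 0.6250, 1.5755, 1.3798.
All moduli strictly greater than 1? No.
Verdict: Not stationary.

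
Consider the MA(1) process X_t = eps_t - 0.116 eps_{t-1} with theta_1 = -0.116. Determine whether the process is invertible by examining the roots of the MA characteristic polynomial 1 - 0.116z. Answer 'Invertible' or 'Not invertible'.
\text{Invertible}

The MA(q) characteristic polynomial is P(z) = 1 - 0.116z.
Invertibility requires all roots to lie outside the unit circle, i.e. |z| > 1 for every root.
This is linear in z: 1 + (-0.116) z = 0  =>  z = -1/(-0.116) = 8.62069,  |z| = 8.62069.
Moduli of all roots: 8.6207.
All moduli strictly greater than 1? Yes.
Verdict: Invertible.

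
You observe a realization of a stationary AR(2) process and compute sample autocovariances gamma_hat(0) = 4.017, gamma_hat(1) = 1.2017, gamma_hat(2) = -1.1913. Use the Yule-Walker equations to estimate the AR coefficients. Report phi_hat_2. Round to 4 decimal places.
\hat\phi_{2} = -0.4240

The Yule-Walker equations for an AR(p) process read, in matrix form,
  Gamma_p phi = r_p,   with   (Gamma_p)_{ij} = gamma(|i - j|),
                       (r_p)_i = gamma(i),   i,j = 1..p.
Substitute the sample gammas (Toeplitz matrix and right-hand side of size 2):
  Gamma_p = [[4.017, 1.2017], [1.2017, 4.017]]
  r_p     = [1.2017, -1.1913]
Written out:
  4.017 phi_1 + 1.2017 phi_2 = 1.2017
  1.2017 phi_1 + 4.017 phi_2 = -1.1913
Solve by Cramer's rule:
  det = gamma(0)^2 - gamma(1)^2 = (4.017)^2 - (1.2017)^2 = 16.136289 - 1.44408289 = 14.69220611
  phi_hat_1 = [gamma(1) gamma(0) - gamma(1) gamma(2)] / det = [(1.2017)(4.017) - (1.2017)(-1.1913)] / 14.69220611 = 6.25881411 / 14.69220611 = 0.426
  phi_hat_2 = [gamma(0) gamma(2) - gamma(1)^2] / det = [(4.017)(-1.1913) - (1.2017)^2] / 14.69220611 = -6.22953499 / 14.69220611 = -0.424
So phi_hat = [0.4260, -0.4240].
Therefore phi_hat_2 = -0.4240.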